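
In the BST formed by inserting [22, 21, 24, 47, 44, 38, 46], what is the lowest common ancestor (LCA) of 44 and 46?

Tree insertion order: [22, 21, 24, 47, 44, 38, 46]
Tree (level-order array): [22, 21, 24, None, None, None, 47, 44, None, 38, 46]
In a BST, the LCA of p=44, q=46 is the first node v on the
root-to-leaf path with p <= v <= q (go left if both < v, right if both > v).
Walk from root:
  at 22: both 44 and 46 > 22, go right
  at 24: both 44 and 46 > 24, go right
  at 47: both 44 and 46 < 47, go left
  at 44: 44 <= 44 <= 46, this is the LCA
LCA = 44


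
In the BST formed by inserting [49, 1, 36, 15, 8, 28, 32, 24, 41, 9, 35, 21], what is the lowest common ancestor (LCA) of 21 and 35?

Tree insertion order: [49, 1, 36, 15, 8, 28, 32, 24, 41, 9, 35, 21]
Tree (level-order array): [49, 1, None, None, 36, 15, 41, 8, 28, None, None, None, 9, 24, 32, None, None, 21, None, None, 35]
In a BST, the LCA of p=21, q=35 is the first node v on the
root-to-leaf path with p <= v <= q (go left if both < v, right if both > v).
Walk from root:
  at 49: both 21 and 35 < 49, go left
  at 1: both 21 and 35 > 1, go right
  at 36: both 21 and 35 < 36, go left
  at 15: both 21 and 35 > 15, go right
  at 28: 21 <= 28 <= 35, this is the LCA
LCA = 28


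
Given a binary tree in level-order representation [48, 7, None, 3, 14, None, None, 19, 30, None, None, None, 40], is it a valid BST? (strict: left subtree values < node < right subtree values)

Level-order array: [48, 7, None, 3, 14, None, None, 19, 30, None, None, None, 40]
Validate using subtree bounds (lo, hi): at each node, require lo < value < hi,
then recurse left with hi=value and right with lo=value.
Preorder trace (stopping at first violation):
  at node 48 with bounds (-inf, +inf): OK
  at node 7 with bounds (-inf, 48): OK
  at node 3 with bounds (-inf, 7): OK
  at node 14 with bounds (7, 48): OK
  at node 19 with bounds (7, 14): VIOLATION
Node 19 violates its bound: not (7 < 19 < 14).
Result: Not a valid BST


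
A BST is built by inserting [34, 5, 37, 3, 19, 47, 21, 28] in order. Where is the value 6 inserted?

Starting tree (level order): [34, 5, 37, 3, 19, None, 47, None, None, None, 21, None, None, None, 28]
Insertion path: 34 -> 5 -> 19
Result: insert 6 as left child of 19
Final tree (level order): [34, 5, 37, 3, 19, None, 47, None, None, 6, 21, None, None, None, None, None, 28]


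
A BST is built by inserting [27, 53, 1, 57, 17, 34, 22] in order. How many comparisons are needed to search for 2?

Search path for 2: 27 -> 1 -> 17
Found: False
Comparisons: 3


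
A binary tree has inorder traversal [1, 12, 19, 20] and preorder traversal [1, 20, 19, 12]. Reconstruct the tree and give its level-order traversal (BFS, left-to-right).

Inorder:  [1, 12, 19, 20]
Preorder: [1, 20, 19, 12]
Algorithm: preorder visits root first, so consume preorder in order;
for each root, split the current inorder slice at that value into
left-subtree inorder and right-subtree inorder, then recurse.
Recursive splits:
  root=1; inorder splits into left=[], right=[12, 19, 20]
  root=20; inorder splits into left=[12, 19], right=[]
  root=19; inorder splits into left=[12], right=[]
  root=12; inorder splits into left=[], right=[]
Reconstructed level-order: [1, 20, 19, 12]


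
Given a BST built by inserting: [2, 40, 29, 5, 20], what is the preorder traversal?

Tree insertion order: [2, 40, 29, 5, 20]
Tree (level-order array): [2, None, 40, 29, None, 5, None, None, 20]
Preorder traversal: [2, 40, 29, 5, 20]


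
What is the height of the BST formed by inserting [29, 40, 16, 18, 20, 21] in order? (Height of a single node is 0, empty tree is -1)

Insertion order: [29, 40, 16, 18, 20, 21]
Tree (level-order array): [29, 16, 40, None, 18, None, None, None, 20, None, 21]
Compute height bottom-up (empty subtree = -1):
  height(21) = 1 + max(-1, -1) = 0
  height(20) = 1 + max(-1, 0) = 1
  height(18) = 1 + max(-1, 1) = 2
  height(16) = 1 + max(-1, 2) = 3
  height(40) = 1 + max(-1, -1) = 0
  height(29) = 1 + max(3, 0) = 4
Height = 4


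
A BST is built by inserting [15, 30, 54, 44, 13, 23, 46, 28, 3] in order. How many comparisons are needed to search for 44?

Search path for 44: 15 -> 30 -> 54 -> 44
Found: True
Comparisons: 4


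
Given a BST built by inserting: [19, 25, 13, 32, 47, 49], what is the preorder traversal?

Tree insertion order: [19, 25, 13, 32, 47, 49]
Tree (level-order array): [19, 13, 25, None, None, None, 32, None, 47, None, 49]
Preorder traversal: [19, 13, 25, 32, 47, 49]


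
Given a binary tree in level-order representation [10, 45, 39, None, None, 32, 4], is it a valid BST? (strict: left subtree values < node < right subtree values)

Level-order array: [10, 45, 39, None, None, 32, 4]
Validate using subtree bounds (lo, hi): at each node, require lo < value < hi,
then recurse left with hi=value and right with lo=value.
Preorder trace (stopping at first violation):
  at node 10 with bounds (-inf, +inf): OK
  at node 45 with bounds (-inf, 10): VIOLATION
Node 45 violates its bound: not (-inf < 45 < 10).
Result: Not a valid BST


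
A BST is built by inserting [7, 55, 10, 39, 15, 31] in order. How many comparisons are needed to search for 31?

Search path for 31: 7 -> 55 -> 10 -> 39 -> 15 -> 31
Found: True
Comparisons: 6


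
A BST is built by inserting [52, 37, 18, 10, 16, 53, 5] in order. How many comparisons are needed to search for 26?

Search path for 26: 52 -> 37 -> 18
Found: False
Comparisons: 3


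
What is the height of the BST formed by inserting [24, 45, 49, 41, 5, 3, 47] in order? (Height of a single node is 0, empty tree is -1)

Insertion order: [24, 45, 49, 41, 5, 3, 47]
Tree (level-order array): [24, 5, 45, 3, None, 41, 49, None, None, None, None, 47]
Compute height bottom-up (empty subtree = -1):
  height(3) = 1 + max(-1, -1) = 0
  height(5) = 1 + max(0, -1) = 1
  height(41) = 1 + max(-1, -1) = 0
  height(47) = 1 + max(-1, -1) = 0
  height(49) = 1 + max(0, -1) = 1
  height(45) = 1 + max(0, 1) = 2
  height(24) = 1 + max(1, 2) = 3
Height = 3


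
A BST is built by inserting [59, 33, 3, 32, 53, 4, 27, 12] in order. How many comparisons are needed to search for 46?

Search path for 46: 59 -> 33 -> 53
Found: False
Comparisons: 3


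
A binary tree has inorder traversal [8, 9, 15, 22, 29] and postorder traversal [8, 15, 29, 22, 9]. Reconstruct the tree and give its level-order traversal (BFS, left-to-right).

Inorder:   [8, 9, 15, 22, 29]
Postorder: [8, 15, 29, 22, 9]
Algorithm: postorder visits root last, so walk postorder right-to-left;
each value is the root of the current inorder slice — split it at that
value, recurse on the right subtree first, then the left.
Recursive splits:
  root=9; inorder splits into left=[8], right=[15, 22, 29]
  root=22; inorder splits into left=[15], right=[29]
  root=29; inorder splits into left=[], right=[]
  root=15; inorder splits into left=[], right=[]
  root=8; inorder splits into left=[], right=[]
Reconstructed level-order: [9, 8, 22, 15, 29]


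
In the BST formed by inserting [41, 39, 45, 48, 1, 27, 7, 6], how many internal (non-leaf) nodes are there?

Tree built from: [41, 39, 45, 48, 1, 27, 7, 6]
Tree (level-order array): [41, 39, 45, 1, None, None, 48, None, 27, None, None, 7, None, 6]
Rule: An internal node has at least one child.
Per-node child counts:
  node 41: 2 child(ren)
  node 39: 1 child(ren)
  node 1: 1 child(ren)
  node 27: 1 child(ren)
  node 7: 1 child(ren)
  node 6: 0 child(ren)
  node 45: 1 child(ren)
  node 48: 0 child(ren)
Matching nodes: [41, 39, 1, 27, 7, 45]
Count of internal (non-leaf) nodes: 6


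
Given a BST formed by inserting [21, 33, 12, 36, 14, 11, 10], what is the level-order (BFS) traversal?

Tree insertion order: [21, 33, 12, 36, 14, 11, 10]
Tree (level-order array): [21, 12, 33, 11, 14, None, 36, 10]
BFS from the root, enqueuing left then right child of each popped node:
  queue [21] -> pop 21, enqueue [12, 33], visited so far: [21]
  queue [12, 33] -> pop 12, enqueue [11, 14], visited so far: [21, 12]
  queue [33, 11, 14] -> pop 33, enqueue [36], visited so far: [21, 12, 33]
  queue [11, 14, 36] -> pop 11, enqueue [10], visited so far: [21, 12, 33, 11]
  queue [14, 36, 10] -> pop 14, enqueue [none], visited so far: [21, 12, 33, 11, 14]
  queue [36, 10] -> pop 36, enqueue [none], visited so far: [21, 12, 33, 11, 14, 36]
  queue [10] -> pop 10, enqueue [none], visited so far: [21, 12, 33, 11, 14, 36, 10]
Result: [21, 12, 33, 11, 14, 36, 10]


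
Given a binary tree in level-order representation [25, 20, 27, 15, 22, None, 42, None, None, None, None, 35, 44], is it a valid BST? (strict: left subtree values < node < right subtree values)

Level-order array: [25, 20, 27, 15, 22, None, 42, None, None, None, None, 35, 44]
Validate using subtree bounds (lo, hi): at each node, require lo < value < hi,
then recurse left with hi=value and right with lo=value.
Preorder trace (stopping at first violation):
  at node 25 with bounds (-inf, +inf): OK
  at node 20 with bounds (-inf, 25): OK
  at node 15 with bounds (-inf, 20): OK
  at node 22 with bounds (20, 25): OK
  at node 27 with bounds (25, +inf): OK
  at node 42 with bounds (27, +inf): OK
  at node 35 with bounds (27, 42): OK
  at node 44 with bounds (42, +inf): OK
No violation found at any node.
Result: Valid BST


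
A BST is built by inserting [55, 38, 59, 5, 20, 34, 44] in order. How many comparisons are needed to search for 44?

Search path for 44: 55 -> 38 -> 44
Found: True
Comparisons: 3


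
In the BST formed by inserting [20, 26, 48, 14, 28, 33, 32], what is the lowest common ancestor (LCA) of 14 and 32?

Tree insertion order: [20, 26, 48, 14, 28, 33, 32]
Tree (level-order array): [20, 14, 26, None, None, None, 48, 28, None, None, 33, 32]
In a BST, the LCA of p=14, q=32 is the first node v on the
root-to-leaf path with p <= v <= q (go left if both < v, right if both > v).
Walk from root:
  at 20: 14 <= 20 <= 32, this is the LCA
LCA = 20


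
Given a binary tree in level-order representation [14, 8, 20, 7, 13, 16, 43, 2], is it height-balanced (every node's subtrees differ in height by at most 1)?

Tree (level-order array): [14, 8, 20, 7, 13, 16, 43, 2]
Definition: a tree is height-balanced if, at every node, |h(left) - h(right)| <= 1 (empty subtree has height -1).
Bottom-up per-node check:
  node 2: h_left=-1, h_right=-1, diff=0 [OK], height=0
  node 7: h_left=0, h_right=-1, diff=1 [OK], height=1
  node 13: h_left=-1, h_right=-1, diff=0 [OK], height=0
  node 8: h_left=1, h_right=0, diff=1 [OK], height=2
  node 16: h_left=-1, h_right=-1, diff=0 [OK], height=0
  node 43: h_left=-1, h_right=-1, diff=0 [OK], height=0
  node 20: h_left=0, h_right=0, diff=0 [OK], height=1
  node 14: h_left=2, h_right=1, diff=1 [OK], height=3
All nodes satisfy the balance condition.
Result: Balanced


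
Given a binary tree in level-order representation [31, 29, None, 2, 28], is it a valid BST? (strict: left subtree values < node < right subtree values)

Level-order array: [31, 29, None, 2, 28]
Validate using subtree bounds (lo, hi): at each node, require lo < value < hi,
then recurse left with hi=value and right with lo=value.
Preorder trace (stopping at first violation):
  at node 31 with bounds (-inf, +inf): OK
  at node 29 with bounds (-inf, 31): OK
  at node 2 with bounds (-inf, 29): OK
  at node 28 with bounds (29, 31): VIOLATION
Node 28 violates its bound: not (29 < 28 < 31).
Result: Not a valid BST


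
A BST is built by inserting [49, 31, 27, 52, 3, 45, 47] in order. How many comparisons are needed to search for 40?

Search path for 40: 49 -> 31 -> 45
Found: False
Comparisons: 3


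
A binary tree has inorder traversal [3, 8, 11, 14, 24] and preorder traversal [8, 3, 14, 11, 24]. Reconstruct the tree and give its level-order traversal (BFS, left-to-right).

Inorder:  [3, 8, 11, 14, 24]
Preorder: [8, 3, 14, 11, 24]
Algorithm: preorder visits root first, so consume preorder in order;
for each root, split the current inorder slice at that value into
left-subtree inorder and right-subtree inorder, then recurse.
Recursive splits:
  root=8; inorder splits into left=[3], right=[11, 14, 24]
  root=3; inorder splits into left=[], right=[]
  root=14; inorder splits into left=[11], right=[24]
  root=11; inorder splits into left=[], right=[]
  root=24; inorder splits into left=[], right=[]
Reconstructed level-order: [8, 3, 14, 11, 24]


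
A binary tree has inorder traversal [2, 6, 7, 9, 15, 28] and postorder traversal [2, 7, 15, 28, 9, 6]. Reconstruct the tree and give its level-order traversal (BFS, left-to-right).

Inorder:   [2, 6, 7, 9, 15, 28]
Postorder: [2, 7, 15, 28, 9, 6]
Algorithm: postorder visits root last, so walk postorder right-to-left;
each value is the root of the current inorder slice — split it at that
value, recurse on the right subtree first, then the left.
Recursive splits:
  root=6; inorder splits into left=[2], right=[7, 9, 15, 28]
  root=9; inorder splits into left=[7], right=[15, 28]
  root=28; inorder splits into left=[15], right=[]
  root=15; inorder splits into left=[], right=[]
  root=7; inorder splits into left=[], right=[]
  root=2; inorder splits into left=[], right=[]
Reconstructed level-order: [6, 2, 9, 7, 28, 15]


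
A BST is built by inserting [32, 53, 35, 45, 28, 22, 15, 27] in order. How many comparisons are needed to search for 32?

Search path for 32: 32
Found: True
Comparisons: 1


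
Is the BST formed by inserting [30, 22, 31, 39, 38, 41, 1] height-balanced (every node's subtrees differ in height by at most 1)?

Tree (level-order array): [30, 22, 31, 1, None, None, 39, None, None, 38, 41]
Definition: a tree is height-balanced if, at every node, |h(left) - h(right)| <= 1 (empty subtree has height -1).
Bottom-up per-node check:
  node 1: h_left=-1, h_right=-1, diff=0 [OK], height=0
  node 22: h_left=0, h_right=-1, diff=1 [OK], height=1
  node 38: h_left=-1, h_right=-1, diff=0 [OK], height=0
  node 41: h_left=-1, h_right=-1, diff=0 [OK], height=0
  node 39: h_left=0, h_right=0, diff=0 [OK], height=1
  node 31: h_left=-1, h_right=1, diff=2 [FAIL (|-1-1|=2 > 1)], height=2
  node 30: h_left=1, h_right=2, diff=1 [OK], height=3
Node 31 violates the condition: |-1 - 1| = 2 > 1.
Result: Not balanced


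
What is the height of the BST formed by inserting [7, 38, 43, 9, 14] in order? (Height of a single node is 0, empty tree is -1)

Insertion order: [7, 38, 43, 9, 14]
Tree (level-order array): [7, None, 38, 9, 43, None, 14]
Compute height bottom-up (empty subtree = -1):
  height(14) = 1 + max(-1, -1) = 0
  height(9) = 1 + max(-1, 0) = 1
  height(43) = 1 + max(-1, -1) = 0
  height(38) = 1 + max(1, 0) = 2
  height(7) = 1 + max(-1, 2) = 3
Height = 3


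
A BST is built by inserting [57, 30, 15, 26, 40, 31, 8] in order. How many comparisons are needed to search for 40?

Search path for 40: 57 -> 30 -> 40
Found: True
Comparisons: 3


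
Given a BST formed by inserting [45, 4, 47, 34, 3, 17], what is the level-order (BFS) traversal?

Tree insertion order: [45, 4, 47, 34, 3, 17]
Tree (level-order array): [45, 4, 47, 3, 34, None, None, None, None, 17]
BFS from the root, enqueuing left then right child of each popped node:
  queue [45] -> pop 45, enqueue [4, 47], visited so far: [45]
  queue [4, 47] -> pop 4, enqueue [3, 34], visited so far: [45, 4]
  queue [47, 3, 34] -> pop 47, enqueue [none], visited so far: [45, 4, 47]
  queue [3, 34] -> pop 3, enqueue [none], visited so far: [45, 4, 47, 3]
  queue [34] -> pop 34, enqueue [17], visited so far: [45, 4, 47, 3, 34]
  queue [17] -> pop 17, enqueue [none], visited so far: [45, 4, 47, 3, 34, 17]
Result: [45, 4, 47, 3, 34, 17]


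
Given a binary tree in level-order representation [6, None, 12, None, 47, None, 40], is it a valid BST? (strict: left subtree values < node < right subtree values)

Level-order array: [6, None, 12, None, 47, None, 40]
Validate using subtree bounds (lo, hi): at each node, require lo < value < hi,
then recurse left with hi=value and right with lo=value.
Preorder trace (stopping at first violation):
  at node 6 with bounds (-inf, +inf): OK
  at node 12 with bounds (6, +inf): OK
  at node 47 with bounds (12, +inf): OK
  at node 40 with bounds (47, +inf): VIOLATION
Node 40 violates its bound: not (47 < 40 < +inf).
Result: Not a valid BST


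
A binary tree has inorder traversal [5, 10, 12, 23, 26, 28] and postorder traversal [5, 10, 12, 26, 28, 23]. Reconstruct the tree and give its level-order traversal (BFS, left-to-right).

Inorder:   [5, 10, 12, 23, 26, 28]
Postorder: [5, 10, 12, 26, 28, 23]
Algorithm: postorder visits root last, so walk postorder right-to-left;
each value is the root of the current inorder slice — split it at that
value, recurse on the right subtree first, then the left.
Recursive splits:
  root=23; inorder splits into left=[5, 10, 12], right=[26, 28]
  root=28; inorder splits into left=[26], right=[]
  root=26; inorder splits into left=[], right=[]
  root=12; inorder splits into left=[5, 10], right=[]
  root=10; inorder splits into left=[5], right=[]
  root=5; inorder splits into left=[], right=[]
Reconstructed level-order: [23, 12, 28, 10, 26, 5]


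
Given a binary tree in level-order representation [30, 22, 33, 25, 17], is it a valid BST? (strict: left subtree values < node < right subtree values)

Level-order array: [30, 22, 33, 25, 17]
Validate using subtree bounds (lo, hi): at each node, require lo < value < hi,
then recurse left with hi=value and right with lo=value.
Preorder trace (stopping at first violation):
  at node 30 with bounds (-inf, +inf): OK
  at node 22 with bounds (-inf, 30): OK
  at node 25 with bounds (-inf, 22): VIOLATION
Node 25 violates its bound: not (-inf < 25 < 22).
Result: Not a valid BST


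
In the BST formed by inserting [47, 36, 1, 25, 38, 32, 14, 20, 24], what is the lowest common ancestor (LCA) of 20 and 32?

Tree insertion order: [47, 36, 1, 25, 38, 32, 14, 20, 24]
Tree (level-order array): [47, 36, None, 1, 38, None, 25, None, None, 14, 32, None, 20, None, None, None, 24]
In a BST, the LCA of p=20, q=32 is the first node v on the
root-to-leaf path with p <= v <= q (go left if both < v, right if both > v).
Walk from root:
  at 47: both 20 and 32 < 47, go left
  at 36: both 20 and 32 < 36, go left
  at 1: both 20 and 32 > 1, go right
  at 25: 20 <= 25 <= 32, this is the LCA
LCA = 25


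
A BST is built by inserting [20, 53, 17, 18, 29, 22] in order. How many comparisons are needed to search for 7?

Search path for 7: 20 -> 17
Found: False
Comparisons: 2


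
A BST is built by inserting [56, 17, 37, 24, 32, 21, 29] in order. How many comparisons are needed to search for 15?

Search path for 15: 56 -> 17
Found: False
Comparisons: 2


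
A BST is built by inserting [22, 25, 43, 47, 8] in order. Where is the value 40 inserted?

Starting tree (level order): [22, 8, 25, None, None, None, 43, None, 47]
Insertion path: 22 -> 25 -> 43
Result: insert 40 as left child of 43
Final tree (level order): [22, 8, 25, None, None, None, 43, 40, 47]


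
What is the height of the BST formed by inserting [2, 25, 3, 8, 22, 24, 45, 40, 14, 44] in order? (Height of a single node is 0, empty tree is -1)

Insertion order: [2, 25, 3, 8, 22, 24, 45, 40, 14, 44]
Tree (level-order array): [2, None, 25, 3, 45, None, 8, 40, None, None, 22, None, 44, 14, 24]
Compute height bottom-up (empty subtree = -1):
  height(14) = 1 + max(-1, -1) = 0
  height(24) = 1 + max(-1, -1) = 0
  height(22) = 1 + max(0, 0) = 1
  height(8) = 1 + max(-1, 1) = 2
  height(3) = 1 + max(-1, 2) = 3
  height(44) = 1 + max(-1, -1) = 0
  height(40) = 1 + max(-1, 0) = 1
  height(45) = 1 + max(1, -1) = 2
  height(25) = 1 + max(3, 2) = 4
  height(2) = 1 + max(-1, 4) = 5
Height = 5


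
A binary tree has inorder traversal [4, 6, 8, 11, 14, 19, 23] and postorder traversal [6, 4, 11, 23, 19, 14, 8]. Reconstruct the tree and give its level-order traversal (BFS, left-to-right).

Inorder:   [4, 6, 8, 11, 14, 19, 23]
Postorder: [6, 4, 11, 23, 19, 14, 8]
Algorithm: postorder visits root last, so walk postorder right-to-left;
each value is the root of the current inorder slice — split it at that
value, recurse on the right subtree first, then the left.
Recursive splits:
  root=8; inorder splits into left=[4, 6], right=[11, 14, 19, 23]
  root=14; inorder splits into left=[11], right=[19, 23]
  root=19; inorder splits into left=[], right=[23]
  root=23; inorder splits into left=[], right=[]
  root=11; inorder splits into left=[], right=[]
  root=4; inorder splits into left=[], right=[6]
  root=6; inorder splits into left=[], right=[]
Reconstructed level-order: [8, 4, 14, 6, 11, 19, 23]


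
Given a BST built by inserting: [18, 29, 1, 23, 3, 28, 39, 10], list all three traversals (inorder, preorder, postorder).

Tree insertion order: [18, 29, 1, 23, 3, 28, 39, 10]
Tree (level-order array): [18, 1, 29, None, 3, 23, 39, None, 10, None, 28]
Inorder (L, root, R): [1, 3, 10, 18, 23, 28, 29, 39]
Preorder (root, L, R): [18, 1, 3, 10, 29, 23, 28, 39]
Postorder (L, R, root): [10, 3, 1, 28, 23, 39, 29, 18]


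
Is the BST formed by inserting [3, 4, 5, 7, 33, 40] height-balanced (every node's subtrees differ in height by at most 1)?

Tree (level-order array): [3, None, 4, None, 5, None, 7, None, 33, None, 40]
Definition: a tree is height-balanced if, at every node, |h(left) - h(right)| <= 1 (empty subtree has height -1).
Bottom-up per-node check:
  node 40: h_left=-1, h_right=-1, diff=0 [OK], height=0
  node 33: h_left=-1, h_right=0, diff=1 [OK], height=1
  node 7: h_left=-1, h_right=1, diff=2 [FAIL (|-1-1|=2 > 1)], height=2
  node 5: h_left=-1, h_right=2, diff=3 [FAIL (|-1-2|=3 > 1)], height=3
  node 4: h_left=-1, h_right=3, diff=4 [FAIL (|-1-3|=4 > 1)], height=4
  node 3: h_left=-1, h_right=4, diff=5 [FAIL (|-1-4|=5 > 1)], height=5
Node 7 violates the condition: |-1 - 1| = 2 > 1.
Result: Not balanced


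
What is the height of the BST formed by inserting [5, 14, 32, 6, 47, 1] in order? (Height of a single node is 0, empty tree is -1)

Insertion order: [5, 14, 32, 6, 47, 1]
Tree (level-order array): [5, 1, 14, None, None, 6, 32, None, None, None, 47]
Compute height bottom-up (empty subtree = -1):
  height(1) = 1 + max(-1, -1) = 0
  height(6) = 1 + max(-1, -1) = 0
  height(47) = 1 + max(-1, -1) = 0
  height(32) = 1 + max(-1, 0) = 1
  height(14) = 1 + max(0, 1) = 2
  height(5) = 1 + max(0, 2) = 3
Height = 3


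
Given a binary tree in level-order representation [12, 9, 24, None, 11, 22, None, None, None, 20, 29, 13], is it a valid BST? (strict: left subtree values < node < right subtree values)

Level-order array: [12, 9, 24, None, 11, 22, None, None, None, 20, 29, 13]
Validate using subtree bounds (lo, hi): at each node, require lo < value < hi,
then recurse left with hi=value and right with lo=value.
Preorder trace (stopping at first violation):
  at node 12 with bounds (-inf, +inf): OK
  at node 9 with bounds (-inf, 12): OK
  at node 11 with bounds (9, 12): OK
  at node 24 with bounds (12, +inf): OK
  at node 22 with bounds (12, 24): OK
  at node 20 with bounds (12, 22): OK
  at node 13 with bounds (12, 20): OK
  at node 29 with bounds (22, 24): VIOLATION
Node 29 violates its bound: not (22 < 29 < 24).
Result: Not a valid BST


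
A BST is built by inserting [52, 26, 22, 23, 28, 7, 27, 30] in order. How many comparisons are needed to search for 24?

Search path for 24: 52 -> 26 -> 22 -> 23
Found: False
Comparisons: 4


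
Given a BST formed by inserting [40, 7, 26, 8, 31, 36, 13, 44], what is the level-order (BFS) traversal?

Tree insertion order: [40, 7, 26, 8, 31, 36, 13, 44]
Tree (level-order array): [40, 7, 44, None, 26, None, None, 8, 31, None, 13, None, 36]
BFS from the root, enqueuing left then right child of each popped node:
  queue [40] -> pop 40, enqueue [7, 44], visited so far: [40]
  queue [7, 44] -> pop 7, enqueue [26], visited so far: [40, 7]
  queue [44, 26] -> pop 44, enqueue [none], visited so far: [40, 7, 44]
  queue [26] -> pop 26, enqueue [8, 31], visited so far: [40, 7, 44, 26]
  queue [8, 31] -> pop 8, enqueue [13], visited so far: [40, 7, 44, 26, 8]
  queue [31, 13] -> pop 31, enqueue [36], visited so far: [40, 7, 44, 26, 8, 31]
  queue [13, 36] -> pop 13, enqueue [none], visited so far: [40, 7, 44, 26, 8, 31, 13]
  queue [36] -> pop 36, enqueue [none], visited so far: [40, 7, 44, 26, 8, 31, 13, 36]
Result: [40, 7, 44, 26, 8, 31, 13, 36]


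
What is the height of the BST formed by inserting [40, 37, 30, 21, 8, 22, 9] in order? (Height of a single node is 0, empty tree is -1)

Insertion order: [40, 37, 30, 21, 8, 22, 9]
Tree (level-order array): [40, 37, None, 30, None, 21, None, 8, 22, None, 9]
Compute height bottom-up (empty subtree = -1):
  height(9) = 1 + max(-1, -1) = 0
  height(8) = 1 + max(-1, 0) = 1
  height(22) = 1 + max(-1, -1) = 0
  height(21) = 1 + max(1, 0) = 2
  height(30) = 1 + max(2, -1) = 3
  height(37) = 1 + max(3, -1) = 4
  height(40) = 1 + max(4, -1) = 5
Height = 5


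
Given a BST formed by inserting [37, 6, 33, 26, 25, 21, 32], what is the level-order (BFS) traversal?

Tree insertion order: [37, 6, 33, 26, 25, 21, 32]
Tree (level-order array): [37, 6, None, None, 33, 26, None, 25, 32, 21]
BFS from the root, enqueuing left then right child of each popped node:
  queue [37] -> pop 37, enqueue [6], visited so far: [37]
  queue [6] -> pop 6, enqueue [33], visited so far: [37, 6]
  queue [33] -> pop 33, enqueue [26], visited so far: [37, 6, 33]
  queue [26] -> pop 26, enqueue [25, 32], visited so far: [37, 6, 33, 26]
  queue [25, 32] -> pop 25, enqueue [21], visited so far: [37, 6, 33, 26, 25]
  queue [32, 21] -> pop 32, enqueue [none], visited so far: [37, 6, 33, 26, 25, 32]
  queue [21] -> pop 21, enqueue [none], visited so far: [37, 6, 33, 26, 25, 32, 21]
Result: [37, 6, 33, 26, 25, 32, 21]


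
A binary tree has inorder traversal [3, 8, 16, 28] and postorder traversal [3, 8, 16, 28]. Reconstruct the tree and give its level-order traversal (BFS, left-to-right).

Inorder:   [3, 8, 16, 28]
Postorder: [3, 8, 16, 28]
Algorithm: postorder visits root last, so walk postorder right-to-left;
each value is the root of the current inorder slice — split it at that
value, recurse on the right subtree first, then the left.
Recursive splits:
  root=28; inorder splits into left=[3, 8, 16], right=[]
  root=16; inorder splits into left=[3, 8], right=[]
  root=8; inorder splits into left=[3], right=[]
  root=3; inorder splits into left=[], right=[]
Reconstructed level-order: [28, 16, 8, 3]


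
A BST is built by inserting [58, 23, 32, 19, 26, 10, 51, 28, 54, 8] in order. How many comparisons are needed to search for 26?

Search path for 26: 58 -> 23 -> 32 -> 26
Found: True
Comparisons: 4


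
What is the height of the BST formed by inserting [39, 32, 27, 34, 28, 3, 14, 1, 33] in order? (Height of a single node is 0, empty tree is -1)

Insertion order: [39, 32, 27, 34, 28, 3, 14, 1, 33]
Tree (level-order array): [39, 32, None, 27, 34, 3, 28, 33, None, 1, 14]
Compute height bottom-up (empty subtree = -1):
  height(1) = 1 + max(-1, -1) = 0
  height(14) = 1 + max(-1, -1) = 0
  height(3) = 1 + max(0, 0) = 1
  height(28) = 1 + max(-1, -1) = 0
  height(27) = 1 + max(1, 0) = 2
  height(33) = 1 + max(-1, -1) = 0
  height(34) = 1 + max(0, -1) = 1
  height(32) = 1 + max(2, 1) = 3
  height(39) = 1 + max(3, -1) = 4
Height = 4


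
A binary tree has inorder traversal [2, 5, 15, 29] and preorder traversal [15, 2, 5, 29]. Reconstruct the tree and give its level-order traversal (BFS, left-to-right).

Inorder:  [2, 5, 15, 29]
Preorder: [15, 2, 5, 29]
Algorithm: preorder visits root first, so consume preorder in order;
for each root, split the current inorder slice at that value into
left-subtree inorder and right-subtree inorder, then recurse.
Recursive splits:
  root=15; inorder splits into left=[2, 5], right=[29]
  root=2; inorder splits into left=[], right=[5]
  root=5; inorder splits into left=[], right=[]
  root=29; inorder splits into left=[], right=[]
Reconstructed level-order: [15, 2, 29, 5]


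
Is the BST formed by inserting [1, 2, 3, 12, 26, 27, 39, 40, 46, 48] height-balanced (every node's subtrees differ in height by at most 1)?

Tree (level-order array): [1, None, 2, None, 3, None, 12, None, 26, None, 27, None, 39, None, 40, None, 46, None, 48]
Definition: a tree is height-balanced if, at every node, |h(left) - h(right)| <= 1 (empty subtree has height -1).
Bottom-up per-node check:
  node 48: h_left=-1, h_right=-1, diff=0 [OK], height=0
  node 46: h_left=-1, h_right=0, diff=1 [OK], height=1
  node 40: h_left=-1, h_right=1, diff=2 [FAIL (|-1-1|=2 > 1)], height=2
  node 39: h_left=-1, h_right=2, diff=3 [FAIL (|-1-2|=3 > 1)], height=3
  node 27: h_left=-1, h_right=3, diff=4 [FAIL (|-1-3|=4 > 1)], height=4
  node 26: h_left=-1, h_right=4, diff=5 [FAIL (|-1-4|=5 > 1)], height=5
  node 12: h_left=-1, h_right=5, diff=6 [FAIL (|-1-5|=6 > 1)], height=6
  node 3: h_left=-1, h_right=6, diff=7 [FAIL (|-1-6|=7 > 1)], height=7
  node 2: h_left=-1, h_right=7, diff=8 [FAIL (|-1-7|=8 > 1)], height=8
  node 1: h_left=-1, h_right=8, diff=9 [FAIL (|-1-8|=9 > 1)], height=9
Node 40 violates the condition: |-1 - 1| = 2 > 1.
Result: Not balanced


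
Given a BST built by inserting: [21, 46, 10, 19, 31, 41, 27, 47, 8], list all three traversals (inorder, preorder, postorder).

Tree insertion order: [21, 46, 10, 19, 31, 41, 27, 47, 8]
Tree (level-order array): [21, 10, 46, 8, 19, 31, 47, None, None, None, None, 27, 41]
Inorder (L, root, R): [8, 10, 19, 21, 27, 31, 41, 46, 47]
Preorder (root, L, R): [21, 10, 8, 19, 46, 31, 27, 41, 47]
Postorder (L, R, root): [8, 19, 10, 27, 41, 31, 47, 46, 21]


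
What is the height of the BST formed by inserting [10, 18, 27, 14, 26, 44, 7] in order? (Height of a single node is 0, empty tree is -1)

Insertion order: [10, 18, 27, 14, 26, 44, 7]
Tree (level-order array): [10, 7, 18, None, None, 14, 27, None, None, 26, 44]
Compute height bottom-up (empty subtree = -1):
  height(7) = 1 + max(-1, -1) = 0
  height(14) = 1 + max(-1, -1) = 0
  height(26) = 1 + max(-1, -1) = 0
  height(44) = 1 + max(-1, -1) = 0
  height(27) = 1 + max(0, 0) = 1
  height(18) = 1 + max(0, 1) = 2
  height(10) = 1 + max(0, 2) = 3
Height = 3


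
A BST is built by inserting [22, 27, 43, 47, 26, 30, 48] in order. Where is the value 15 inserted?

Starting tree (level order): [22, None, 27, 26, 43, None, None, 30, 47, None, None, None, 48]
Insertion path: 22
Result: insert 15 as left child of 22
Final tree (level order): [22, 15, 27, None, None, 26, 43, None, None, 30, 47, None, None, None, 48]


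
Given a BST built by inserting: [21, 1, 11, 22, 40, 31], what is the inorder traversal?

Tree insertion order: [21, 1, 11, 22, 40, 31]
Tree (level-order array): [21, 1, 22, None, 11, None, 40, None, None, 31]
Inorder traversal: [1, 11, 21, 22, 31, 40]


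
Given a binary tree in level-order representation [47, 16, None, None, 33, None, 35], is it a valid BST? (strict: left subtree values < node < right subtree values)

Level-order array: [47, 16, None, None, 33, None, 35]
Validate using subtree bounds (lo, hi): at each node, require lo < value < hi,
then recurse left with hi=value and right with lo=value.
Preorder trace (stopping at first violation):
  at node 47 with bounds (-inf, +inf): OK
  at node 16 with bounds (-inf, 47): OK
  at node 33 with bounds (16, 47): OK
  at node 35 with bounds (33, 47): OK
No violation found at any node.
Result: Valid BST


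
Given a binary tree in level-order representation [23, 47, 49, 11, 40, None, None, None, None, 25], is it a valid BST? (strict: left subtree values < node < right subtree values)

Level-order array: [23, 47, 49, 11, 40, None, None, None, None, 25]
Validate using subtree bounds (lo, hi): at each node, require lo < value < hi,
then recurse left with hi=value and right with lo=value.
Preorder trace (stopping at first violation):
  at node 23 with bounds (-inf, +inf): OK
  at node 47 with bounds (-inf, 23): VIOLATION
Node 47 violates its bound: not (-inf < 47 < 23).
Result: Not a valid BST


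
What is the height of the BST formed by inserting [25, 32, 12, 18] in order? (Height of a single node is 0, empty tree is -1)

Insertion order: [25, 32, 12, 18]
Tree (level-order array): [25, 12, 32, None, 18]
Compute height bottom-up (empty subtree = -1):
  height(18) = 1 + max(-1, -1) = 0
  height(12) = 1 + max(-1, 0) = 1
  height(32) = 1 + max(-1, -1) = 0
  height(25) = 1 + max(1, 0) = 2
Height = 2


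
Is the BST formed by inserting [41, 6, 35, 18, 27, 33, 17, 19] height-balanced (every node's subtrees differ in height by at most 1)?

Tree (level-order array): [41, 6, None, None, 35, 18, None, 17, 27, None, None, 19, 33]
Definition: a tree is height-balanced if, at every node, |h(left) - h(right)| <= 1 (empty subtree has height -1).
Bottom-up per-node check:
  node 17: h_left=-1, h_right=-1, diff=0 [OK], height=0
  node 19: h_left=-1, h_right=-1, diff=0 [OK], height=0
  node 33: h_left=-1, h_right=-1, diff=0 [OK], height=0
  node 27: h_left=0, h_right=0, diff=0 [OK], height=1
  node 18: h_left=0, h_right=1, diff=1 [OK], height=2
  node 35: h_left=2, h_right=-1, diff=3 [FAIL (|2--1|=3 > 1)], height=3
  node 6: h_left=-1, h_right=3, diff=4 [FAIL (|-1-3|=4 > 1)], height=4
  node 41: h_left=4, h_right=-1, diff=5 [FAIL (|4--1|=5 > 1)], height=5
Node 35 violates the condition: |2 - -1| = 3 > 1.
Result: Not balanced


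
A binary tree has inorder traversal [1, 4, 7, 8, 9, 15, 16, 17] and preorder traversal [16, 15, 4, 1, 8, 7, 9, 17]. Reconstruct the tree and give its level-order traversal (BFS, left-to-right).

Inorder:  [1, 4, 7, 8, 9, 15, 16, 17]
Preorder: [16, 15, 4, 1, 8, 7, 9, 17]
Algorithm: preorder visits root first, so consume preorder in order;
for each root, split the current inorder slice at that value into
left-subtree inorder and right-subtree inorder, then recurse.
Recursive splits:
  root=16; inorder splits into left=[1, 4, 7, 8, 9, 15], right=[17]
  root=15; inorder splits into left=[1, 4, 7, 8, 9], right=[]
  root=4; inorder splits into left=[1], right=[7, 8, 9]
  root=1; inorder splits into left=[], right=[]
  root=8; inorder splits into left=[7], right=[9]
  root=7; inorder splits into left=[], right=[]
  root=9; inorder splits into left=[], right=[]
  root=17; inorder splits into left=[], right=[]
Reconstructed level-order: [16, 15, 17, 4, 1, 8, 7, 9]


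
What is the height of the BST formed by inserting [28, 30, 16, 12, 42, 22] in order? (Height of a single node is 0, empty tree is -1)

Insertion order: [28, 30, 16, 12, 42, 22]
Tree (level-order array): [28, 16, 30, 12, 22, None, 42]
Compute height bottom-up (empty subtree = -1):
  height(12) = 1 + max(-1, -1) = 0
  height(22) = 1 + max(-1, -1) = 0
  height(16) = 1 + max(0, 0) = 1
  height(42) = 1 + max(-1, -1) = 0
  height(30) = 1 + max(-1, 0) = 1
  height(28) = 1 + max(1, 1) = 2
Height = 2


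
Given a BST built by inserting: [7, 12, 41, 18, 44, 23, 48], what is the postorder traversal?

Tree insertion order: [7, 12, 41, 18, 44, 23, 48]
Tree (level-order array): [7, None, 12, None, 41, 18, 44, None, 23, None, 48]
Postorder traversal: [23, 18, 48, 44, 41, 12, 7]


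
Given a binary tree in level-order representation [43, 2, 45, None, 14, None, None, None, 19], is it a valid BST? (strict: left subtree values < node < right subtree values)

Level-order array: [43, 2, 45, None, 14, None, None, None, 19]
Validate using subtree bounds (lo, hi): at each node, require lo < value < hi,
then recurse left with hi=value and right with lo=value.
Preorder trace (stopping at first violation):
  at node 43 with bounds (-inf, +inf): OK
  at node 2 with bounds (-inf, 43): OK
  at node 14 with bounds (2, 43): OK
  at node 19 with bounds (14, 43): OK
  at node 45 with bounds (43, +inf): OK
No violation found at any node.
Result: Valid BST


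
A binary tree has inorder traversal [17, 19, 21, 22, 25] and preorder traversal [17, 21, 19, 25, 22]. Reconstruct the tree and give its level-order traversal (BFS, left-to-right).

Inorder:  [17, 19, 21, 22, 25]
Preorder: [17, 21, 19, 25, 22]
Algorithm: preorder visits root first, so consume preorder in order;
for each root, split the current inorder slice at that value into
left-subtree inorder and right-subtree inorder, then recurse.
Recursive splits:
  root=17; inorder splits into left=[], right=[19, 21, 22, 25]
  root=21; inorder splits into left=[19], right=[22, 25]
  root=19; inorder splits into left=[], right=[]
  root=25; inorder splits into left=[22], right=[]
  root=22; inorder splits into left=[], right=[]
Reconstructed level-order: [17, 21, 19, 25, 22]


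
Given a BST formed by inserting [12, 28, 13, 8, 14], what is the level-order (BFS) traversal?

Tree insertion order: [12, 28, 13, 8, 14]
Tree (level-order array): [12, 8, 28, None, None, 13, None, None, 14]
BFS from the root, enqueuing left then right child of each popped node:
  queue [12] -> pop 12, enqueue [8, 28], visited so far: [12]
  queue [8, 28] -> pop 8, enqueue [none], visited so far: [12, 8]
  queue [28] -> pop 28, enqueue [13], visited so far: [12, 8, 28]
  queue [13] -> pop 13, enqueue [14], visited so far: [12, 8, 28, 13]
  queue [14] -> pop 14, enqueue [none], visited so far: [12, 8, 28, 13, 14]
Result: [12, 8, 28, 13, 14]


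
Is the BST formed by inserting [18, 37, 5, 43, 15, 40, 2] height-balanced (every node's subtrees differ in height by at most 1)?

Tree (level-order array): [18, 5, 37, 2, 15, None, 43, None, None, None, None, 40]
Definition: a tree is height-balanced if, at every node, |h(left) - h(right)| <= 1 (empty subtree has height -1).
Bottom-up per-node check:
  node 2: h_left=-1, h_right=-1, diff=0 [OK], height=0
  node 15: h_left=-1, h_right=-1, diff=0 [OK], height=0
  node 5: h_left=0, h_right=0, diff=0 [OK], height=1
  node 40: h_left=-1, h_right=-1, diff=0 [OK], height=0
  node 43: h_left=0, h_right=-1, diff=1 [OK], height=1
  node 37: h_left=-1, h_right=1, diff=2 [FAIL (|-1-1|=2 > 1)], height=2
  node 18: h_left=1, h_right=2, diff=1 [OK], height=3
Node 37 violates the condition: |-1 - 1| = 2 > 1.
Result: Not balanced


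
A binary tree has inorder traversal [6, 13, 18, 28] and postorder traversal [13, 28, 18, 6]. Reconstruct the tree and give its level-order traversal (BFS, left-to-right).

Inorder:   [6, 13, 18, 28]
Postorder: [13, 28, 18, 6]
Algorithm: postorder visits root last, so walk postorder right-to-left;
each value is the root of the current inorder slice — split it at that
value, recurse on the right subtree first, then the left.
Recursive splits:
  root=6; inorder splits into left=[], right=[13, 18, 28]
  root=18; inorder splits into left=[13], right=[28]
  root=28; inorder splits into left=[], right=[]
  root=13; inorder splits into left=[], right=[]
Reconstructed level-order: [6, 18, 13, 28]


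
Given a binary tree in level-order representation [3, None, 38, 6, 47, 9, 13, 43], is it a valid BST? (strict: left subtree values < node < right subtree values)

Level-order array: [3, None, 38, 6, 47, 9, 13, 43]
Validate using subtree bounds (lo, hi): at each node, require lo < value < hi,
then recurse left with hi=value and right with lo=value.
Preorder trace (stopping at first violation):
  at node 3 with bounds (-inf, +inf): OK
  at node 38 with bounds (3, +inf): OK
  at node 6 with bounds (3, 38): OK
  at node 9 with bounds (3, 6): VIOLATION
Node 9 violates its bound: not (3 < 9 < 6).
Result: Not a valid BST


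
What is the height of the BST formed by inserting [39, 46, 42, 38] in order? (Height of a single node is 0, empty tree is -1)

Insertion order: [39, 46, 42, 38]
Tree (level-order array): [39, 38, 46, None, None, 42]
Compute height bottom-up (empty subtree = -1):
  height(38) = 1 + max(-1, -1) = 0
  height(42) = 1 + max(-1, -1) = 0
  height(46) = 1 + max(0, -1) = 1
  height(39) = 1 + max(0, 1) = 2
Height = 2


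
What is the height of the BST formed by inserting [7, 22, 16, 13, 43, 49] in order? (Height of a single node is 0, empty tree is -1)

Insertion order: [7, 22, 16, 13, 43, 49]
Tree (level-order array): [7, None, 22, 16, 43, 13, None, None, 49]
Compute height bottom-up (empty subtree = -1):
  height(13) = 1 + max(-1, -1) = 0
  height(16) = 1 + max(0, -1) = 1
  height(49) = 1 + max(-1, -1) = 0
  height(43) = 1 + max(-1, 0) = 1
  height(22) = 1 + max(1, 1) = 2
  height(7) = 1 + max(-1, 2) = 3
Height = 3
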